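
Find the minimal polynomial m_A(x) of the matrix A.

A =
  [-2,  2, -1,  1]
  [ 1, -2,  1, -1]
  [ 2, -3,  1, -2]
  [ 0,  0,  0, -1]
x^3 + 3*x^2 + 3*x + 1

The characteristic polynomial is χ_A(x) = (x + 1)^4, so the eigenvalues are known. The minimal polynomial is
  m_A(x) = Π_λ (x − λ)^{k_λ}
where k_λ is the size of the *largest* Jordan block for λ (equivalently, the smallest k with (A − λI)^k v = 0 for every generalised eigenvector v of λ).

  λ = -1: largest Jordan block has size 3, contributing (x + 1)^3

So m_A(x) = (x + 1)^3 = x^3 + 3*x^2 + 3*x + 1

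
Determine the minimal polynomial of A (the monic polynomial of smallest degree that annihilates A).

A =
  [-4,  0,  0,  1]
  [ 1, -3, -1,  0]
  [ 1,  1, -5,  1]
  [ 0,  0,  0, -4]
x^2 + 8*x + 16

The characteristic polynomial is χ_A(x) = (x + 4)^4, so the eigenvalues are known. The minimal polynomial is
  m_A(x) = Π_λ (x − λ)^{k_λ}
where k_λ is the size of the *largest* Jordan block for λ (equivalently, the smallest k with (A − λI)^k v = 0 for every generalised eigenvector v of λ).

  λ = -4: largest Jordan block has size 2, contributing (x + 4)^2

So m_A(x) = (x + 4)^2 = x^2 + 8*x + 16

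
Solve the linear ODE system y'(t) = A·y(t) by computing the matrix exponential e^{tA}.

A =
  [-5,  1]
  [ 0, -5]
e^{tA} =
  [exp(-5*t), t*exp(-5*t)]
  [0, exp(-5*t)]

Strategy: write A = P · J · P⁻¹ where J is a Jordan canonical form, so e^{tA} = P · e^{tJ} · P⁻¹, and e^{tJ} can be computed block-by-block.

A has Jordan form
J =
  [-5,  1]
  [ 0, -5]
(up to reordering of blocks).

Per-block formulas:
  For a 2×2 Jordan block J_2(-5): exp(t · J_2(-5)) = e^(-5t)·(I + t·N), where N is the 2×2 nilpotent shift.

After assembling e^{tJ} and conjugating by P, we get:

e^{tA} =
  [exp(-5*t), t*exp(-5*t)]
  [0, exp(-5*t)]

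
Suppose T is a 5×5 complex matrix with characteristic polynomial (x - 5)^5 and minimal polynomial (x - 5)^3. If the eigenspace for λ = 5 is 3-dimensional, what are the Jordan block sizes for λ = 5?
Block sizes for λ = 5: [3, 1, 1]

Step 1 — from the characteristic polynomial, algebraic multiplicity of λ = 5 is 5. From dim ker(T − (5)·I) = 3, there are exactly 3 Jordan blocks for λ = 5.
Step 2 — from the minimal polynomial, the factor (x − 5)^3 tells us the largest block for λ = 5 has size 3.
Step 3 — with total size 5, 3 blocks, and largest block 3, the block sizes (in nonincreasing order) are [3, 1, 1].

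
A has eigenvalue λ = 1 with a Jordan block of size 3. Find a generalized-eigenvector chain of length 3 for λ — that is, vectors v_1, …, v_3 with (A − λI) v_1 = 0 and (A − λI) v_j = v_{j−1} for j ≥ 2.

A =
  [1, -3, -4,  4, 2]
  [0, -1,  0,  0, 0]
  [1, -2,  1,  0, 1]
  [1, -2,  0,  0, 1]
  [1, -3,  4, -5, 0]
A Jordan chain for λ = 1 of length 3:
v_1 = (-4, 0, 2, 0, 4)ᵀ
v_2 = (4, 0, 2, 2, -2)ᵀ
v_3 = (2, 0, -1, 0, 0)ᵀ

Let N = A − (1)·I. We want v_3 with N^3 v_3 = 0 but N^2 v_3 ≠ 0; then v_{j-1} := N · v_j for j = 3, …, 2.

Pick v_3 = (2, 0, -1, 0, 0)ᵀ.
Then v_2 = N · v_3 = (4, 0, 2, 2, -2)ᵀ.
Then v_1 = N · v_2 = (-4, 0, 2, 0, 4)ᵀ.

Sanity check: (A − (1)·I) v_1 = (0, 0, 0, 0, 0)ᵀ = 0. ✓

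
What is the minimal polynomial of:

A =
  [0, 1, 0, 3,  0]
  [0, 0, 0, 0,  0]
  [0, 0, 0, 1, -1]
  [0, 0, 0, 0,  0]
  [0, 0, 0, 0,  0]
x^2

The characteristic polynomial is χ_A(x) = x^5, so the eigenvalues are known. The minimal polynomial is
  m_A(x) = Π_λ (x − λ)^{k_λ}
where k_λ is the size of the *largest* Jordan block for λ (equivalently, the smallest k with (A − λI)^k v = 0 for every generalised eigenvector v of λ).

  λ = 0: largest Jordan block has size 2, contributing (x − 0)^2

So m_A(x) = x^2 = x^2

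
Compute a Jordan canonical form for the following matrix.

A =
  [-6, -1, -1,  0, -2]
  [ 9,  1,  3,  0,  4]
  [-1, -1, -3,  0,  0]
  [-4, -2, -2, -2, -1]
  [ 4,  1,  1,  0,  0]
J_3(-2) ⊕ J_2(-2)

The characteristic polynomial is
  det(x·I − A) = x^5 + 10*x^4 + 40*x^3 + 80*x^2 + 80*x + 32 = (x + 2)^5

Eigenvalues and multiplicities (the geometric multiplicity of λ is n − rank(A − λI), which equals the number of Jordan blocks for λ):
  λ = -2: algebraic multiplicity = 5, geometric multiplicity = 2

Determining the block sizes for each eigenvalue:
  λ = -2: with am = 5 and gm = 2, the partition is not yet determined (e.g. several partitions of 5 into 2 parts exist). Let N = A − (-2)·I. Computing rank(N^1) = 3, rank(N^2) = 1, rank(N^3) = 0; the number of blocks of size ≥ j is rank(N^{j−1}) − rank(N^j), giving [2, 2, 1]. So we have 1 block(s) of size 3, 1 block(s) of size 2 → block sizes [3, 2]

Assembling the blocks gives a Jordan form
J =
  [-2,  1,  0,  0,  0]
  [ 0, -2,  1,  0,  0]
  [ 0,  0, -2,  0,  0]
  [ 0,  0,  0, -2,  1]
  [ 0,  0,  0,  0, -2]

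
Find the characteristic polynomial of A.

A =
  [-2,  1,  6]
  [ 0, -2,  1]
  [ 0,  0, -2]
x^3 + 6*x^2 + 12*x + 8

Expanding det(x·I − A) (e.g. by cofactor expansion or by noting that A is similar to its Jordan form J, which has the same characteristic polynomial as A) gives
  χ_A(x) = x^3 + 6*x^2 + 12*x + 8
which factors as (x + 2)^3. The eigenvalues (with algebraic multiplicities) are λ = -2 with multiplicity 3.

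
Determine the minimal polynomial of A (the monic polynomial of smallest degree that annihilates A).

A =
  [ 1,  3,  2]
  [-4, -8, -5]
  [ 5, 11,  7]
x^3

The characteristic polynomial is χ_A(x) = x^3, so the eigenvalues are known. The minimal polynomial is
  m_A(x) = Π_λ (x − λ)^{k_λ}
where k_λ is the size of the *largest* Jordan block for λ (equivalently, the smallest k with (A − λI)^k v = 0 for every generalised eigenvector v of λ).

  λ = 0: largest Jordan block has size 3, contributing (x − 0)^3

So m_A(x) = x^3 = x^3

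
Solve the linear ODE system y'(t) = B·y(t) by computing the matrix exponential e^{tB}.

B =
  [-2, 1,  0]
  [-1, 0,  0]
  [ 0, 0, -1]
e^{tB} =
  [-t*exp(-t) + exp(-t), t*exp(-t), 0]
  [-t*exp(-t), t*exp(-t) + exp(-t), 0]
  [0, 0, exp(-t)]

Strategy: write B = P · J · P⁻¹ where J is a Jordan canonical form, so e^{tB} = P · e^{tJ} · P⁻¹, and e^{tJ} can be computed block-by-block.

B has Jordan form
J =
  [-1,  1,  0]
  [ 0, -1,  0]
  [ 0,  0, -1]
(up to reordering of blocks).

Per-block formulas:
  For a 2×2 Jordan block J_2(-1): exp(t · J_2(-1)) = e^(-1t)·(I + t·N), where N is the 2×2 nilpotent shift.
  For a 1×1 block at λ = -1: exp(t · [-1]) = [e^(-1t)].

After assembling e^{tJ} and conjugating by P, we get:

e^{tB} =
  [-t*exp(-t) + exp(-t), t*exp(-t), 0]
  [-t*exp(-t), t*exp(-t) + exp(-t), 0]
  [0, 0, exp(-t)]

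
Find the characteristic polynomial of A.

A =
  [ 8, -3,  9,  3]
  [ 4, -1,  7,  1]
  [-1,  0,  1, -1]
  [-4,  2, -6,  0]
x^4 - 8*x^3 + 24*x^2 - 32*x + 16

Expanding det(x·I − A) (e.g. by cofactor expansion or by noting that A is similar to its Jordan form J, which has the same characteristic polynomial as A) gives
  χ_A(x) = x^4 - 8*x^3 + 24*x^2 - 32*x + 16
which factors as (x - 2)^4. The eigenvalues (with algebraic multiplicities) are λ = 2 with multiplicity 4.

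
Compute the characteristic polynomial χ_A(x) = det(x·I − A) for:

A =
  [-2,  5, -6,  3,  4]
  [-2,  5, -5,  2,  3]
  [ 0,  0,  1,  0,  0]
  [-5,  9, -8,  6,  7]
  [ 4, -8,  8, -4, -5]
x^5 - 5*x^4 + 10*x^3 - 10*x^2 + 5*x - 1

Expanding det(x·I − A) (e.g. by cofactor expansion or by noting that A is similar to its Jordan form J, which has the same characteristic polynomial as A) gives
  χ_A(x) = x^5 - 5*x^4 + 10*x^3 - 10*x^2 + 5*x - 1
which factors as (x - 1)^5. The eigenvalues (with algebraic multiplicities) are λ = 1 with multiplicity 5.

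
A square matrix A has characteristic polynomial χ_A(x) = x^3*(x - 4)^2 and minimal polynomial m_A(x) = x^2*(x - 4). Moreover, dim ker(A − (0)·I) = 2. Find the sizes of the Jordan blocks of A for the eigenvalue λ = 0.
Block sizes for λ = 0: [2, 1]

Step 1 — from the characteristic polynomial, algebraic multiplicity of λ = 0 is 3. From dim ker(A − (0)·I) = 2, there are exactly 2 Jordan blocks for λ = 0.
Step 2 — from the minimal polynomial, the factor (x − 0)^2 tells us the largest block for λ = 0 has size 2.
Step 3 — with total size 3, 2 blocks, and largest block 2, the block sizes (in nonincreasing order) are [2, 1].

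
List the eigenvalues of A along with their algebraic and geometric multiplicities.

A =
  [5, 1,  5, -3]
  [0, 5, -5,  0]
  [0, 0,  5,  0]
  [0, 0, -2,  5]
λ = 5: alg = 4, geom = 2

Step 1 — factor the characteristic polynomial to read off the algebraic multiplicities:
  χ_A(x) = (x - 5)^4

Step 2 — compute geometric multiplicities via the rank-nullity identity g(λ) = n − rank(A − λI):
  rank(A − (5)·I) = 2, so dim ker(A − (5)·I) = n − 2 = 2

Summary:
  λ = 5: algebraic multiplicity = 4, geometric multiplicity = 2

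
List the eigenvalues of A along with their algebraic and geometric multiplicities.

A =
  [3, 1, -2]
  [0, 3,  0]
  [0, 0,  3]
λ = 3: alg = 3, geom = 2

Step 1 — factor the characteristic polynomial to read off the algebraic multiplicities:
  χ_A(x) = (x - 3)^3

Step 2 — compute geometric multiplicities via the rank-nullity identity g(λ) = n − rank(A − λI):
  rank(A − (3)·I) = 1, so dim ker(A − (3)·I) = n − 1 = 2

Summary:
  λ = 3: algebraic multiplicity = 3, geometric multiplicity = 2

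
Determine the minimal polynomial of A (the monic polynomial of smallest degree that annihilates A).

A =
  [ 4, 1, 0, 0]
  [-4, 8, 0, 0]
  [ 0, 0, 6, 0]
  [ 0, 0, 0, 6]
x^2 - 12*x + 36

The characteristic polynomial is χ_A(x) = (x - 6)^4, so the eigenvalues are known. The minimal polynomial is
  m_A(x) = Π_λ (x − λ)^{k_λ}
where k_λ is the size of the *largest* Jordan block for λ (equivalently, the smallest k with (A − λI)^k v = 0 for every generalised eigenvector v of λ).

  λ = 6: largest Jordan block has size 2, contributing (x − 6)^2

So m_A(x) = (x - 6)^2 = x^2 - 12*x + 36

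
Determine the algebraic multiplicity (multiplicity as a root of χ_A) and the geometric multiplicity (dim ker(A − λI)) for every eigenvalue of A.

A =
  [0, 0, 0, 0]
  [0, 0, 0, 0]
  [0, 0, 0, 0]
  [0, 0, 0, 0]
λ = 0: alg = 4, geom = 4

Step 1 — factor the characteristic polynomial to read off the algebraic multiplicities:
  χ_A(x) = x^4

Step 2 — compute geometric multiplicities via the rank-nullity identity g(λ) = n − rank(A − λI):
  rank(A − (0)·I) = 0, so dim ker(A − (0)·I) = n − 0 = 4

Summary:
  λ = 0: algebraic multiplicity = 4, geometric multiplicity = 4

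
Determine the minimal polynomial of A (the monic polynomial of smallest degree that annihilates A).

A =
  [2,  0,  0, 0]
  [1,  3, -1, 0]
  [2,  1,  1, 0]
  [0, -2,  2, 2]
x^3 - 6*x^2 + 12*x - 8

The characteristic polynomial is χ_A(x) = (x - 2)^4, so the eigenvalues are known. The minimal polynomial is
  m_A(x) = Π_λ (x − λ)^{k_λ}
where k_λ is the size of the *largest* Jordan block for λ (equivalently, the smallest k with (A − λI)^k v = 0 for every generalised eigenvector v of λ).

  λ = 2: largest Jordan block has size 3, contributing (x − 2)^3

So m_A(x) = (x - 2)^3 = x^3 - 6*x^2 + 12*x - 8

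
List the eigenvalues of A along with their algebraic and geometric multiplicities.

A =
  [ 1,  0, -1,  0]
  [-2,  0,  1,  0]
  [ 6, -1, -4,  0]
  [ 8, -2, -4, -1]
λ = -1: alg = 4, geom = 2

Step 1 — factor the characteristic polynomial to read off the algebraic multiplicities:
  χ_A(x) = (x + 1)^4

Step 2 — compute geometric multiplicities via the rank-nullity identity g(λ) = n − rank(A − λI):
  rank(A − (-1)·I) = 2, so dim ker(A − (-1)·I) = n − 2 = 2

Summary:
  λ = -1: algebraic multiplicity = 4, geometric multiplicity = 2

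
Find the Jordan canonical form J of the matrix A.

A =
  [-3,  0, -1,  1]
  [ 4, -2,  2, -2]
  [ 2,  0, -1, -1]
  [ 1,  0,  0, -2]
J_3(-2) ⊕ J_1(-2)

The characteristic polynomial is
  det(x·I − A) = x^4 + 8*x^3 + 24*x^2 + 32*x + 16 = (x + 2)^4

Eigenvalues and multiplicities (the geometric multiplicity of λ is n − rank(A − λI), which equals the number of Jordan blocks for λ):
  λ = -2: algebraic multiplicity = 4, geometric multiplicity = 2

Determining the block sizes for each eigenvalue:
  λ = -2: with am = 4 and gm = 2, the partition is not yet determined (e.g. several partitions of 4 into 2 parts exist). Let N = A − (-2)·I. Computing rank(N^1) = 2, rank(N^2) = 1, rank(N^3) = 0; the number of blocks of size ≥ j is rank(N^{j−1}) − rank(N^j), giving [2, 1, 1]. So we have 1 block(s) of size 3, 1 block(s) of size 1 → block sizes [3, 1]

Assembling the blocks gives a Jordan form
J =
  [-2,  1,  0,  0]
  [ 0, -2,  1,  0]
  [ 0,  0, -2,  0]
  [ 0,  0,  0, -2]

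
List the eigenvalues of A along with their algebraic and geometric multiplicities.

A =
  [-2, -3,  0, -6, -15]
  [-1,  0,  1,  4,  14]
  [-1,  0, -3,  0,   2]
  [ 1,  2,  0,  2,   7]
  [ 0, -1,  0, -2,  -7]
λ = -2: alg = 5, geom = 2

Step 1 — factor the characteristic polynomial to read off the algebraic multiplicities:
  χ_A(x) = (x + 2)^5

Step 2 — compute geometric multiplicities via the rank-nullity identity g(λ) = n − rank(A − λI):
  rank(A − (-2)·I) = 3, so dim ker(A − (-2)·I) = n − 3 = 2

Summary:
  λ = -2: algebraic multiplicity = 5, geometric multiplicity = 2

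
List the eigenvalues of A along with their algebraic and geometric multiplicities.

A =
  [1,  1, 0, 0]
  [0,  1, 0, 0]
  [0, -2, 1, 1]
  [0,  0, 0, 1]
λ = 1: alg = 4, geom = 2

Step 1 — factor the characteristic polynomial to read off the algebraic multiplicities:
  χ_A(x) = (x - 1)^4

Step 2 — compute geometric multiplicities via the rank-nullity identity g(λ) = n − rank(A − λI):
  rank(A − (1)·I) = 2, so dim ker(A − (1)·I) = n − 2 = 2

Summary:
  λ = 1: algebraic multiplicity = 4, geometric multiplicity = 2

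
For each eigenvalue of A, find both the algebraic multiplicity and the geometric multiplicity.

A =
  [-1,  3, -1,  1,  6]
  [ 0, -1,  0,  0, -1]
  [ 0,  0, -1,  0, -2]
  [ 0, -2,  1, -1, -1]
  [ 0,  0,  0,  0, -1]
λ = -1: alg = 5, geom = 2

Step 1 — factor the characteristic polynomial to read off the algebraic multiplicities:
  χ_A(x) = (x + 1)^5

Step 2 — compute geometric multiplicities via the rank-nullity identity g(λ) = n − rank(A − λI):
  rank(A − (-1)·I) = 3, so dim ker(A − (-1)·I) = n − 3 = 2

Summary:
  λ = -1: algebraic multiplicity = 5, geometric multiplicity = 2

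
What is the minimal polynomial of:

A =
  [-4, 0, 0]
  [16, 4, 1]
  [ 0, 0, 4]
x^3 - 4*x^2 - 16*x + 64

The characteristic polynomial is χ_A(x) = (x - 4)^2*(x + 4), so the eigenvalues are known. The minimal polynomial is
  m_A(x) = Π_λ (x − λ)^{k_λ}
where k_λ is the size of the *largest* Jordan block for λ (equivalently, the smallest k with (A − λI)^k v = 0 for every generalised eigenvector v of λ).

  λ = -4: largest Jordan block has size 1, contributing (x + 4)
  λ = 4: largest Jordan block has size 2, contributing (x − 4)^2

So m_A(x) = (x - 4)^2*(x + 4) = x^3 - 4*x^2 - 16*x + 64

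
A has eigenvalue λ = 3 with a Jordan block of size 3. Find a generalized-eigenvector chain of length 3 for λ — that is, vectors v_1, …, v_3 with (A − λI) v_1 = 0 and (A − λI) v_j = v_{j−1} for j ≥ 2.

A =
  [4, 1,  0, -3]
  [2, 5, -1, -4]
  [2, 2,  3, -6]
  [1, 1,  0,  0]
A Jordan chain for λ = 3 of length 3:
v_1 = (-1, -2, -2, -1)ᵀ
v_2 = (0, -1, 0, 0)ᵀ
v_3 = (0, 0, 1, 0)ᵀ

Let N = A − (3)·I. We want v_3 with N^3 v_3 = 0 but N^2 v_3 ≠ 0; then v_{j-1} := N · v_j for j = 3, …, 2.

Pick v_3 = (0, 0, 1, 0)ᵀ.
Then v_2 = N · v_3 = (0, -1, 0, 0)ᵀ.
Then v_1 = N · v_2 = (-1, -2, -2, -1)ᵀ.

Sanity check: (A − (3)·I) v_1 = (0, 0, 0, 0)ᵀ = 0. ✓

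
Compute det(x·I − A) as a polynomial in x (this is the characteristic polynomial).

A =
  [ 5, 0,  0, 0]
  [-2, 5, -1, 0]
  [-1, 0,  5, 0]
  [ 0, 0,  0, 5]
x^4 - 20*x^3 + 150*x^2 - 500*x + 625

Expanding det(x·I − A) (e.g. by cofactor expansion or by noting that A is similar to its Jordan form J, which has the same characteristic polynomial as A) gives
  χ_A(x) = x^4 - 20*x^3 + 150*x^2 - 500*x + 625
which factors as (x - 5)^4. The eigenvalues (with algebraic multiplicities) are λ = 5 with multiplicity 4.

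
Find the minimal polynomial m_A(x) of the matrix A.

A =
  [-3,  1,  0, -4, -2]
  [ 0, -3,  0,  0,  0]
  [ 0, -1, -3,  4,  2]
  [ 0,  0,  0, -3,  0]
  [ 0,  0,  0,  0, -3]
x^2 + 6*x + 9

The characteristic polynomial is χ_A(x) = (x + 3)^5, so the eigenvalues are known. The minimal polynomial is
  m_A(x) = Π_λ (x − λ)^{k_λ}
where k_λ is the size of the *largest* Jordan block for λ (equivalently, the smallest k with (A − λI)^k v = 0 for every generalised eigenvector v of λ).

  λ = -3: largest Jordan block has size 2, contributing (x + 3)^2

So m_A(x) = (x + 3)^2 = x^2 + 6*x + 9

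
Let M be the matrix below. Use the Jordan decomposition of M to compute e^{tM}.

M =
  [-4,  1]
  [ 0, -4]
e^{tM} =
  [exp(-4*t), t*exp(-4*t)]
  [0, exp(-4*t)]

Strategy: write M = P · J · P⁻¹ where J is a Jordan canonical form, so e^{tM} = P · e^{tJ} · P⁻¹, and e^{tJ} can be computed block-by-block.

M has Jordan form
J =
  [-4,  1]
  [ 0, -4]
(up to reordering of blocks).

Per-block formulas:
  For a 2×2 Jordan block J_2(-4): exp(t · J_2(-4)) = e^(-4t)·(I + t·N), where N is the 2×2 nilpotent shift.

After assembling e^{tJ} and conjugating by P, we get:

e^{tM} =
  [exp(-4*t), t*exp(-4*t)]
  [0, exp(-4*t)]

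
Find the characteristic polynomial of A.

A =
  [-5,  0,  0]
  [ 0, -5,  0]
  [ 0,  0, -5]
x^3 + 15*x^2 + 75*x + 125

Expanding det(x·I − A) (e.g. by cofactor expansion or by noting that A is similar to its Jordan form J, which has the same characteristic polynomial as A) gives
  χ_A(x) = x^3 + 15*x^2 + 75*x + 125
which factors as (x + 5)^3. The eigenvalues (with algebraic multiplicities) are λ = -5 with multiplicity 3.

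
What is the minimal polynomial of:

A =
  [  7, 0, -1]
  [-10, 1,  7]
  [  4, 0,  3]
x^3 - 11*x^2 + 35*x - 25

The characteristic polynomial is χ_A(x) = (x - 5)^2*(x - 1), so the eigenvalues are known. The minimal polynomial is
  m_A(x) = Π_λ (x − λ)^{k_λ}
where k_λ is the size of the *largest* Jordan block for λ (equivalently, the smallest k with (A − λI)^k v = 0 for every generalised eigenvector v of λ).

  λ = 1: largest Jordan block has size 1, contributing (x − 1)
  λ = 5: largest Jordan block has size 2, contributing (x − 5)^2

So m_A(x) = (x - 5)^2*(x - 1) = x^3 - 11*x^2 + 35*x - 25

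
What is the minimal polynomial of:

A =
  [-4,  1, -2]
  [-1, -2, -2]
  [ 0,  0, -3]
x^2 + 6*x + 9

The characteristic polynomial is χ_A(x) = (x + 3)^3, so the eigenvalues are known. The minimal polynomial is
  m_A(x) = Π_λ (x − λ)^{k_λ}
where k_λ is the size of the *largest* Jordan block for λ (equivalently, the smallest k with (A − λI)^k v = 0 for every generalised eigenvector v of λ).

  λ = -3: largest Jordan block has size 2, contributing (x + 3)^2

So m_A(x) = (x + 3)^2 = x^2 + 6*x + 9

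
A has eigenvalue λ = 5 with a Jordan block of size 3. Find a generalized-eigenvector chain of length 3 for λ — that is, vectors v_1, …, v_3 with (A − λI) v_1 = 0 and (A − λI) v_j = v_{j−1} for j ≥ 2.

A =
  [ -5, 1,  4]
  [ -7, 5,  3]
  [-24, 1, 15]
A Jordan chain for λ = 5 of length 3:
v_1 = (-3, -2, -7)ᵀ
v_2 = (-10, -7, -24)ᵀ
v_3 = (1, 0, 0)ᵀ

Let N = A − (5)·I. We want v_3 with N^3 v_3 = 0 but N^2 v_3 ≠ 0; then v_{j-1} := N · v_j for j = 3, …, 2.

Pick v_3 = (1, 0, 0)ᵀ.
Then v_2 = N · v_3 = (-10, -7, -24)ᵀ.
Then v_1 = N · v_2 = (-3, -2, -7)ᵀ.

Sanity check: (A − (5)·I) v_1 = (0, 0, 0)ᵀ = 0. ✓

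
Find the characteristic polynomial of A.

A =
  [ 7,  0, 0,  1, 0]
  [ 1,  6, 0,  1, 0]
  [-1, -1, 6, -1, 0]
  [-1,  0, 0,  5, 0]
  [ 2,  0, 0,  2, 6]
x^5 - 30*x^4 + 360*x^3 - 2160*x^2 + 6480*x - 7776

Expanding det(x·I − A) (e.g. by cofactor expansion or by noting that A is similar to its Jordan form J, which has the same characteristic polynomial as A) gives
  χ_A(x) = x^5 - 30*x^4 + 360*x^3 - 2160*x^2 + 6480*x - 7776
which factors as (x - 6)^5. The eigenvalues (with algebraic multiplicities) are λ = 6 with multiplicity 5.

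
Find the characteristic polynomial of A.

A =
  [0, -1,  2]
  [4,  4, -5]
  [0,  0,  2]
x^3 - 6*x^2 + 12*x - 8

Expanding det(x·I − A) (e.g. by cofactor expansion or by noting that A is similar to its Jordan form J, which has the same characteristic polynomial as A) gives
  χ_A(x) = x^3 - 6*x^2 + 12*x - 8
which factors as (x - 2)^3. The eigenvalues (with algebraic multiplicities) are λ = 2 with multiplicity 3.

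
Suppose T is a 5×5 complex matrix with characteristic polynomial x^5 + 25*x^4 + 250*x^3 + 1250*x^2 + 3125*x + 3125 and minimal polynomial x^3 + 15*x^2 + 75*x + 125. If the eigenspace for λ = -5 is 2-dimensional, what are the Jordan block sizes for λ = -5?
Block sizes for λ = -5: [3, 2]

Step 1 — from the characteristic polynomial, algebraic multiplicity of λ = -5 is 5. From dim ker(T − (-5)·I) = 2, there are exactly 2 Jordan blocks for λ = -5.
Step 2 — from the minimal polynomial, the factor (x + 5)^3 tells us the largest block for λ = -5 has size 3.
Step 3 — with total size 5, 2 blocks, and largest block 3, the block sizes (in nonincreasing order) are [3, 2].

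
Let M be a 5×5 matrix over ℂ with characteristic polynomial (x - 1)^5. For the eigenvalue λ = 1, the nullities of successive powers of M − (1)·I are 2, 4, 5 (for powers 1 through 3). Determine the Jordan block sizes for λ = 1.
Block sizes for λ = 1: [3, 2]

From the dimensions of kernels of powers, the number of Jordan blocks of size at least j is d_j − d_{j−1} where d_j = dim ker(N^j) (with d_0 = 0). Computing the differences gives [2, 2, 1].
The number of blocks of size exactly k is (#blocks of size ≥ k) − (#blocks of size ≥ k + 1), so the partition is: 1 block(s) of size 2, 1 block(s) of size 3.
In nonincreasing order the block sizes are [3, 2].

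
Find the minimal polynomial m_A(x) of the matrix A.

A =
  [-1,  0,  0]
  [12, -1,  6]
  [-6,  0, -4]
x^2 + 5*x + 4

The characteristic polynomial is χ_A(x) = (x + 1)^2*(x + 4), so the eigenvalues are known. The minimal polynomial is
  m_A(x) = Π_λ (x − λ)^{k_λ}
where k_λ is the size of the *largest* Jordan block for λ (equivalently, the smallest k with (A − λI)^k v = 0 for every generalised eigenvector v of λ).

  λ = -4: largest Jordan block has size 1, contributing (x + 4)
  λ = -1: largest Jordan block has size 1, contributing (x + 1)

So m_A(x) = (x + 1)*(x + 4) = x^2 + 5*x + 4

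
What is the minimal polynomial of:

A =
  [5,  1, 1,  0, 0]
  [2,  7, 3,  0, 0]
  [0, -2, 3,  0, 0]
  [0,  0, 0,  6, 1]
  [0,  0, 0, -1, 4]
x^3 - 15*x^2 + 75*x - 125

The characteristic polynomial is χ_A(x) = (x - 5)^5, so the eigenvalues are known. The minimal polynomial is
  m_A(x) = Π_λ (x − λ)^{k_λ}
where k_λ is the size of the *largest* Jordan block for λ (equivalently, the smallest k with (A − λI)^k v = 0 for every generalised eigenvector v of λ).

  λ = 5: largest Jordan block has size 3, contributing (x − 5)^3

So m_A(x) = (x - 5)^3 = x^3 - 15*x^2 + 75*x - 125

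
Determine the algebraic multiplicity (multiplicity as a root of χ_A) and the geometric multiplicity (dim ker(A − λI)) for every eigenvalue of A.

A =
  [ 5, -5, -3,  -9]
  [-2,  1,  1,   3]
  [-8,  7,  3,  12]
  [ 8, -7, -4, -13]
λ = -1: alg = 4, geom = 2

Step 1 — factor the characteristic polynomial to read off the algebraic multiplicities:
  χ_A(x) = (x + 1)^4

Step 2 — compute geometric multiplicities via the rank-nullity identity g(λ) = n − rank(A − λI):
  rank(A − (-1)·I) = 2, so dim ker(A − (-1)·I) = n − 2 = 2

Summary:
  λ = -1: algebraic multiplicity = 4, geometric multiplicity = 2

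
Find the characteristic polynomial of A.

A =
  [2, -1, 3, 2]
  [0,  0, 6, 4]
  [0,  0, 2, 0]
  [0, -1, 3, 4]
x^4 - 8*x^3 + 24*x^2 - 32*x + 16

Expanding det(x·I − A) (e.g. by cofactor expansion or by noting that A is similar to its Jordan form J, which has the same characteristic polynomial as A) gives
  χ_A(x) = x^4 - 8*x^3 + 24*x^2 - 32*x + 16
which factors as (x - 2)^4. The eigenvalues (with algebraic multiplicities) are λ = 2 with multiplicity 4.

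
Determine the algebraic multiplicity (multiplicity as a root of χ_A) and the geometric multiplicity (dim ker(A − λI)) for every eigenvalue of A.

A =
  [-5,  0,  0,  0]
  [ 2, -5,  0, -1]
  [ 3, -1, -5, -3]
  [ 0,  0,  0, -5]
λ = -5: alg = 4, geom = 2

Step 1 — factor the characteristic polynomial to read off the algebraic multiplicities:
  χ_A(x) = (x + 5)^4

Step 2 — compute geometric multiplicities via the rank-nullity identity g(λ) = n − rank(A − λI):
  rank(A − (-5)·I) = 2, so dim ker(A − (-5)·I) = n − 2 = 2

Summary:
  λ = -5: algebraic multiplicity = 4, geometric multiplicity = 2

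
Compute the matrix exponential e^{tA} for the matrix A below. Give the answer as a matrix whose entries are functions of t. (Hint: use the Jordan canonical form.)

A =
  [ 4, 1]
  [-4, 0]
e^{tA} =
  [2*t*exp(2*t) + exp(2*t), t*exp(2*t)]
  [-4*t*exp(2*t), -2*t*exp(2*t) + exp(2*t)]

Strategy: write A = P · J · P⁻¹ where J is a Jordan canonical form, so e^{tA} = P · e^{tJ} · P⁻¹, and e^{tJ} can be computed block-by-block.

A has Jordan form
J =
  [2, 1]
  [0, 2]
(up to reordering of blocks).

Per-block formulas:
  For a 2×2 Jordan block J_2(2): exp(t · J_2(2)) = e^(2t)·(I + t·N), where N is the 2×2 nilpotent shift.

After assembling e^{tJ} and conjugating by P, we get:

e^{tA} =
  [2*t*exp(2*t) + exp(2*t), t*exp(2*t)]
  [-4*t*exp(2*t), -2*t*exp(2*t) + exp(2*t)]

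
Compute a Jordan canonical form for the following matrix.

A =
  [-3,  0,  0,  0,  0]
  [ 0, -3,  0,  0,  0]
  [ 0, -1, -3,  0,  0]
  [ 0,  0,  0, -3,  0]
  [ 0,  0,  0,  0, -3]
J_2(-3) ⊕ J_1(-3) ⊕ J_1(-3) ⊕ J_1(-3)

The characteristic polynomial is
  det(x·I − A) = x^5 + 15*x^4 + 90*x^3 + 270*x^2 + 405*x + 243 = (x + 3)^5

Eigenvalues and multiplicities (the geometric multiplicity of λ is n − rank(A − λI), which equals the number of Jordan blocks for λ):
  λ = -3: algebraic multiplicity = 5, geometric multiplicity = 4

Determining the block sizes for each eigenvalue:
  λ = -3: 4 blocks summing to 5 forces exactly one block of size 2 and the rest size 1 → block sizes [2, 1, 1, 1]

Assembling the blocks gives a Jordan form
J =
  [-3,  1,  0,  0,  0]
  [ 0, -3,  0,  0,  0]
  [ 0,  0, -3,  0,  0]
  [ 0,  0,  0, -3,  0]
  [ 0,  0,  0,  0, -3]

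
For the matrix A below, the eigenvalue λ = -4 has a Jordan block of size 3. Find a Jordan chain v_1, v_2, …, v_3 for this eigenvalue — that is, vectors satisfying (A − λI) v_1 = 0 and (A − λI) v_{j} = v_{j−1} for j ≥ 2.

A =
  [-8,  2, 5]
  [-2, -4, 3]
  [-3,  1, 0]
A Jordan chain for λ = -4 of length 3:
v_1 = (-3, -1, -2)ᵀ
v_2 = (-4, -2, -3)ᵀ
v_3 = (1, 0, 0)ᵀ

Let N = A − (-4)·I. We want v_3 with N^3 v_3 = 0 but N^2 v_3 ≠ 0; then v_{j-1} := N · v_j for j = 3, …, 2.

Pick v_3 = (1, 0, 0)ᵀ.
Then v_2 = N · v_3 = (-4, -2, -3)ᵀ.
Then v_1 = N · v_2 = (-3, -1, -2)ᵀ.

Sanity check: (A − (-4)·I) v_1 = (0, 0, 0)ᵀ = 0. ✓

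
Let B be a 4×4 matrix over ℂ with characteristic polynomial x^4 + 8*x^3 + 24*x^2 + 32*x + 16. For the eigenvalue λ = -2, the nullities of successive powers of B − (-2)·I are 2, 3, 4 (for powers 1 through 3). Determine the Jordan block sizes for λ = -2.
Block sizes for λ = -2: [3, 1]

From the dimensions of kernels of powers, the number of Jordan blocks of size at least j is d_j − d_{j−1} where d_j = dim ker(N^j) (with d_0 = 0). Computing the differences gives [2, 1, 1].
The number of blocks of size exactly k is (#blocks of size ≥ k) − (#blocks of size ≥ k + 1), so the partition is: 1 block(s) of size 1, 1 block(s) of size 3.
In nonincreasing order the block sizes are [3, 1].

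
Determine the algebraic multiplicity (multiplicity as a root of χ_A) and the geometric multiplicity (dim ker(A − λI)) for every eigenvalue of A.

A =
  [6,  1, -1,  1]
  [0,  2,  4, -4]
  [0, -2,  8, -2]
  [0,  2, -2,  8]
λ = 6: alg = 4, geom = 3

Step 1 — factor the characteristic polynomial to read off the algebraic multiplicities:
  χ_A(x) = (x - 6)^4

Step 2 — compute geometric multiplicities via the rank-nullity identity g(λ) = n − rank(A − λI):
  rank(A − (6)·I) = 1, so dim ker(A − (6)·I) = n − 1 = 3

Summary:
  λ = 6: algebraic multiplicity = 4, geometric multiplicity = 3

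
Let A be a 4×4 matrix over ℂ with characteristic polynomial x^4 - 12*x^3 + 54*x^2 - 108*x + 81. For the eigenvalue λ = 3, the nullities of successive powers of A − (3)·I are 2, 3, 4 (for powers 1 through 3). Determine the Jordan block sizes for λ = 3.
Block sizes for λ = 3: [3, 1]

From the dimensions of kernels of powers, the number of Jordan blocks of size at least j is d_j − d_{j−1} where d_j = dim ker(N^j) (with d_0 = 0). Computing the differences gives [2, 1, 1].
The number of blocks of size exactly k is (#blocks of size ≥ k) − (#blocks of size ≥ k + 1), so the partition is: 1 block(s) of size 1, 1 block(s) of size 3.
In nonincreasing order the block sizes are [3, 1].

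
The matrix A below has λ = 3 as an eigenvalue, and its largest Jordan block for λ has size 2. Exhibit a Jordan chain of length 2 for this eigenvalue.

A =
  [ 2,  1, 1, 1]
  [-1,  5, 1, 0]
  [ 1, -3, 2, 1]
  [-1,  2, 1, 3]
A Jordan chain for λ = 3 of length 2:
v_1 = (-1, -1, 1, -1)ᵀ
v_2 = (1, 0, 0, 0)ᵀ

Let N = A − (3)·I. We want v_2 with N^2 v_2 = 0 but N^1 v_2 ≠ 0; then v_{j-1} := N · v_j for j = 2, …, 2.

Pick v_2 = (1, 0, 0, 0)ᵀ.
Then v_1 = N · v_2 = (-1, -1, 1, -1)ᵀ.

Sanity check: (A − (3)·I) v_1 = (0, 0, 0, 0)ᵀ = 0. ✓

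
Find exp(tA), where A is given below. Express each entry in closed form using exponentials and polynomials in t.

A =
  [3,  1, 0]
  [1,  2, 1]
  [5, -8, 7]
e^{tA} =
  [t^2*exp(4*t) - t*exp(4*t) + exp(4*t), -3*t^2*exp(4*t)/2 + t*exp(4*t), t^2*exp(4*t)/2]
  [t^2*exp(4*t) + t*exp(4*t), -3*t^2*exp(4*t)/2 - 2*t*exp(4*t) + exp(4*t), t^2*exp(4*t)/2 + t*exp(4*t)]
  [t^2*exp(4*t) + 5*t*exp(4*t), -3*t^2*exp(4*t)/2 - 8*t*exp(4*t), t^2*exp(4*t)/2 + 3*t*exp(4*t) + exp(4*t)]

Strategy: write A = P · J · P⁻¹ where J is a Jordan canonical form, so e^{tA} = P · e^{tJ} · P⁻¹, and e^{tJ} can be computed block-by-block.

A has Jordan form
J =
  [4, 1, 0]
  [0, 4, 1]
  [0, 0, 4]
(up to reordering of blocks).

Per-block formulas:
  For a 3×3 Jordan block J_3(4): exp(t · J_3(4)) = e^(4t)·(I + t·N + (t^2/2)·N^2), where N is the 3×3 nilpotent shift.

After assembling e^{tJ} and conjugating by P, we get:

e^{tA} =
  [t^2*exp(4*t) - t*exp(4*t) + exp(4*t), -3*t^2*exp(4*t)/2 + t*exp(4*t), t^2*exp(4*t)/2]
  [t^2*exp(4*t) + t*exp(4*t), -3*t^2*exp(4*t)/2 - 2*t*exp(4*t) + exp(4*t), t^2*exp(4*t)/2 + t*exp(4*t)]
  [t^2*exp(4*t) + 5*t*exp(4*t), -3*t^2*exp(4*t)/2 - 8*t*exp(4*t), t^2*exp(4*t)/2 + 3*t*exp(4*t) + exp(4*t)]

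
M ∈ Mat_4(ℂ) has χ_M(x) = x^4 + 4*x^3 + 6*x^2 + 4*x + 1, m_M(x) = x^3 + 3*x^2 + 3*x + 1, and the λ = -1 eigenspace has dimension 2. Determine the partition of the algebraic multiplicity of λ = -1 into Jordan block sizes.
Block sizes for λ = -1: [3, 1]

Step 1 — from the characteristic polynomial, algebraic multiplicity of λ = -1 is 4. From dim ker(M − (-1)·I) = 2, there are exactly 2 Jordan blocks for λ = -1.
Step 2 — from the minimal polynomial, the factor (x + 1)^3 tells us the largest block for λ = -1 has size 3.
Step 3 — with total size 4, 2 blocks, and largest block 3, the block sizes (in nonincreasing order) are [3, 1].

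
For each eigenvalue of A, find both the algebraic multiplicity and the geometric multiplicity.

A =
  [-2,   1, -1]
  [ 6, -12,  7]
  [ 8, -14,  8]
λ = -2: alg = 3, geom = 1

Step 1 — factor the characteristic polynomial to read off the algebraic multiplicities:
  χ_A(x) = (x + 2)^3

Step 2 — compute geometric multiplicities via the rank-nullity identity g(λ) = n − rank(A − λI):
  rank(A − (-2)·I) = 2, so dim ker(A − (-2)·I) = n − 2 = 1

Summary:
  λ = -2: algebraic multiplicity = 3, geometric multiplicity = 1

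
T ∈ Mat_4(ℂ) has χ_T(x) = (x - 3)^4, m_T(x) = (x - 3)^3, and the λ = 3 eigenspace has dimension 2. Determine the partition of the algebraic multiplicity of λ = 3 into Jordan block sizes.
Block sizes for λ = 3: [3, 1]

Step 1 — from the characteristic polynomial, algebraic multiplicity of λ = 3 is 4. From dim ker(T − (3)·I) = 2, there are exactly 2 Jordan blocks for λ = 3.
Step 2 — from the minimal polynomial, the factor (x − 3)^3 tells us the largest block for λ = 3 has size 3.
Step 3 — with total size 4, 2 blocks, and largest block 3, the block sizes (in nonincreasing order) are [3, 1].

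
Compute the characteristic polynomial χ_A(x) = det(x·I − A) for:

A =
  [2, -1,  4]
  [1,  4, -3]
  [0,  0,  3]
x^3 - 9*x^2 + 27*x - 27

Expanding det(x·I − A) (e.g. by cofactor expansion or by noting that A is similar to its Jordan form J, which has the same characteristic polynomial as A) gives
  χ_A(x) = x^3 - 9*x^2 + 27*x - 27
which factors as (x - 3)^3. The eigenvalues (with algebraic multiplicities) are λ = 3 with multiplicity 3.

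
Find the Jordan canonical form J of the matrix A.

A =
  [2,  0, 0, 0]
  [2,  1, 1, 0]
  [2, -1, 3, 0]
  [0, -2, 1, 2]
J_3(2) ⊕ J_1(2)

The characteristic polynomial is
  det(x·I − A) = x^4 - 8*x^3 + 24*x^2 - 32*x + 16 = (x - 2)^4

Eigenvalues and multiplicities (the geometric multiplicity of λ is n − rank(A − λI), which equals the number of Jordan blocks for λ):
  λ = 2: algebraic multiplicity = 4, geometric multiplicity = 2

Determining the block sizes for each eigenvalue:
  λ = 2: with am = 4 and gm = 2, the partition is not yet determined (e.g. several partitions of 4 into 2 parts exist). Let N = A − (2)·I. Computing rank(N^1) = 2, rank(N^2) = 1, rank(N^3) = 0; the number of blocks of size ≥ j is rank(N^{j−1}) − rank(N^j), giving [2, 1, 1]. So we have 1 block(s) of size 3, 1 block(s) of size 1 → block sizes [3, 1]

Assembling the blocks gives a Jordan form
J =
  [2, 1, 0, 0]
  [0, 2, 1, 0]
  [0, 0, 2, 0]
  [0, 0, 0, 2]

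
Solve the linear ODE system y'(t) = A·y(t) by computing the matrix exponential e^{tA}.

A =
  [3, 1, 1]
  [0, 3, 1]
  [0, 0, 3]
e^{tA} =
  [exp(3*t), t*exp(3*t), t^2*exp(3*t)/2 + t*exp(3*t)]
  [0, exp(3*t), t*exp(3*t)]
  [0, 0, exp(3*t)]

Strategy: write A = P · J · P⁻¹ where J is a Jordan canonical form, so e^{tA} = P · e^{tJ} · P⁻¹, and e^{tJ} can be computed block-by-block.

A has Jordan form
J =
  [3, 1, 0]
  [0, 3, 1]
  [0, 0, 3]
(up to reordering of blocks).

Per-block formulas:
  For a 3×3 Jordan block J_3(3): exp(t · J_3(3)) = e^(3t)·(I + t·N + (t^2/2)·N^2), where N is the 3×3 nilpotent shift.

After assembling e^{tJ} and conjugating by P, we get:

e^{tA} =
  [exp(3*t), t*exp(3*t), t^2*exp(3*t)/2 + t*exp(3*t)]
  [0, exp(3*t), t*exp(3*t)]
  [0, 0, exp(3*t)]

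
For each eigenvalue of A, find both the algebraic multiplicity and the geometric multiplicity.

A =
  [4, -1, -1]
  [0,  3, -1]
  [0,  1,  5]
λ = 4: alg = 3, geom = 2

Step 1 — factor the characteristic polynomial to read off the algebraic multiplicities:
  χ_A(x) = (x - 4)^3

Step 2 — compute geometric multiplicities via the rank-nullity identity g(λ) = n − rank(A − λI):
  rank(A − (4)·I) = 1, so dim ker(A − (4)·I) = n − 1 = 2

Summary:
  λ = 4: algebraic multiplicity = 3, geometric multiplicity = 2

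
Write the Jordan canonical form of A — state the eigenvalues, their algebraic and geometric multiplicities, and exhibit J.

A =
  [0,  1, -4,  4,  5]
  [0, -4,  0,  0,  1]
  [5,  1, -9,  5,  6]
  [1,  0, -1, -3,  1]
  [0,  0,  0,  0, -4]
J_3(-4) ⊕ J_2(-4)

The characteristic polynomial is
  det(x·I − A) = x^5 + 20*x^4 + 160*x^3 + 640*x^2 + 1280*x + 1024 = (x + 4)^5

Eigenvalues and multiplicities (the geometric multiplicity of λ is n − rank(A − λI), which equals the number of Jordan blocks for λ):
  λ = -4: algebraic multiplicity = 5, geometric multiplicity = 2

Determining the block sizes for each eigenvalue:
  λ = -4: with am = 5 and gm = 2, the partition is not yet determined (e.g. several partitions of 5 into 2 parts exist). Let N = A − (-4)·I. Computing rank(N^1) = 3, rank(N^2) = 1, rank(N^3) = 0; the number of blocks of size ≥ j is rank(N^{j−1}) − rank(N^j), giving [2, 2, 1]. So we have 1 block(s) of size 3, 1 block(s) of size 2 → block sizes [3, 2]

Assembling the blocks gives a Jordan form
J =
  [-4,  1,  0,  0,  0]
  [ 0, -4,  1,  0,  0]
  [ 0,  0, -4,  0,  0]
  [ 0,  0,  0, -4,  1]
  [ 0,  0,  0,  0, -4]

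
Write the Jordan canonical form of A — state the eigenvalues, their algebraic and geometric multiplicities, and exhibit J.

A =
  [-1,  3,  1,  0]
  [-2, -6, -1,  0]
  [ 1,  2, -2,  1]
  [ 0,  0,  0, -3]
J_3(-3) ⊕ J_1(-3)

The characteristic polynomial is
  det(x·I − A) = x^4 + 12*x^3 + 54*x^2 + 108*x + 81 = (x + 3)^4

Eigenvalues and multiplicities (the geometric multiplicity of λ is n − rank(A − λI), which equals the number of Jordan blocks for λ):
  λ = -3: algebraic multiplicity = 4, geometric multiplicity = 2

Determining the block sizes for each eigenvalue:
  λ = -3: with am = 4 and gm = 2, the partition is not yet determined (e.g. several partitions of 4 into 2 parts exist). Let N = A − (-3)·I. Computing rank(N^1) = 2, rank(N^2) = 1, rank(N^3) = 0; the number of blocks of size ≥ j is rank(N^{j−1}) − rank(N^j), giving [2, 1, 1]. So we have 1 block(s) of size 3, 1 block(s) of size 1 → block sizes [3, 1]

Assembling the blocks gives a Jordan form
J =
  [-3,  1,  0,  0]
  [ 0, -3,  1,  0]
  [ 0,  0, -3,  0]
  [ 0,  0,  0, -3]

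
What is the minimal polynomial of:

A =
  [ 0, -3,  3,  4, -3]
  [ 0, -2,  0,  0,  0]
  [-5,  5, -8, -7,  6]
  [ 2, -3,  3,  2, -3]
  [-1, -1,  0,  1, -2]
x^2 + 4*x + 4

The characteristic polynomial is χ_A(x) = (x + 2)^5, so the eigenvalues are known. The minimal polynomial is
  m_A(x) = Π_λ (x − λ)^{k_λ}
where k_λ is the size of the *largest* Jordan block for λ (equivalently, the smallest k with (A − λI)^k v = 0 for every generalised eigenvector v of λ).

  λ = -2: largest Jordan block has size 2, contributing (x + 2)^2

So m_A(x) = (x + 2)^2 = x^2 + 4*x + 4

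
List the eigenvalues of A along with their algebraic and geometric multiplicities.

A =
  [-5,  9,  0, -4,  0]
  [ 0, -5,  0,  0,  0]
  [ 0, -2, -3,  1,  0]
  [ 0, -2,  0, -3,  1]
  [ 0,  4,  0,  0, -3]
λ = -5: alg = 2, geom = 1; λ = -3: alg = 3, geom = 1

Step 1 — factor the characteristic polynomial to read off the algebraic multiplicities:
  χ_A(x) = (x + 3)^3*(x + 5)^2

Step 2 — compute geometric multiplicities via the rank-nullity identity g(λ) = n − rank(A − λI):
  rank(A − (-5)·I) = 4, so dim ker(A − (-5)·I) = n − 4 = 1
  rank(A − (-3)·I) = 4, so dim ker(A − (-3)·I) = n − 4 = 1

Summary:
  λ = -5: algebraic multiplicity = 2, geometric multiplicity = 1
  λ = -3: algebraic multiplicity = 3, geometric multiplicity = 1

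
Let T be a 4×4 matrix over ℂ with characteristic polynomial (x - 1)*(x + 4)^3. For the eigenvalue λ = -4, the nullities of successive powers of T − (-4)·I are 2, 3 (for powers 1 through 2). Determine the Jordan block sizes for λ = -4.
Block sizes for λ = -4: [2, 1]

From the dimensions of kernels of powers, the number of Jordan blocks of size at least j is d_j − d_{j−1} where d_j = dim ker(N^j) (with d_0 = 0). Computing the differences gives [2, 1].
The number of blocks of size exactly k is (#blocks of size ≥ k) − (#blocks of size ≥ k + 1), so the partition is: 1 block(s) of size 1, 1 block(s) of size 2.
In nonincreasing order the block sizes are [2, 1].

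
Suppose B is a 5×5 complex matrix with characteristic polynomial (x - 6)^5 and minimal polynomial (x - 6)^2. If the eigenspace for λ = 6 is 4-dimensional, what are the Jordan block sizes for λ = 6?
Block sizes for λ = 6: [2, 1, 1, 1]

Step 1 — from the characteristic polynomial, algebraic multiplicity of λ = 6 is 5. From dim ker(B − (6)·I) = 4, there are exactly 4 Jordan blocks for λ = 6.
Step 2 — from the minimal polynomial, the factor (x − 6)^2 tells us the largest block for λ = 6 has size 2.
Step 3 — with total size 5, 4 blocks, and largest block 2, the block sizes (in nonincreasing order) are [2, 1, 1, 1].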